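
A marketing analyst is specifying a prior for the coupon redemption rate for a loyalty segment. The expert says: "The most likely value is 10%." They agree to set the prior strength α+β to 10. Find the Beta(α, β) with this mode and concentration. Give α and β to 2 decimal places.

For α,β > 1 the Beta mode is (α−1)/(α+β−2). With α+β = 10, the mode is (α−1)/8.
Set (α−1)/8 = 0.1 → α = 1 + 0.1·8 = 1.80.
β = 10 − α = 8.20.

α = 1.80, β = 8.20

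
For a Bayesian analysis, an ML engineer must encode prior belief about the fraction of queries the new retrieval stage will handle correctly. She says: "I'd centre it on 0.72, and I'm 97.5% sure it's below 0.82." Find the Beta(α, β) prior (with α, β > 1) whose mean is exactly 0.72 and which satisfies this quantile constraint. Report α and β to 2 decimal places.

α ≈ 48.27, β ≈ 18.77

With mean 0.72 fixed, write α = 0.72s, β = 0.28s where s = α+β.
Need P(θ < 0.82) = 0.975 under Beta(0.72s, 0.28s). Normal approximation: (q−m)/√(m(1−m)/s) ≈ z_{0.975} = 1.96, so s ≈ 0.72·0.28·(1.96)²/(0.82−0.72)² = 77.4.
At s = 77.4: P(θ<0.82) ≈ 0.983. Adjusting to match 0.975 gives s ≈ 67.04.
So α = 0.72·67.04 ≈ 48.27, β = 0.28·67.04 ≈ 18.77.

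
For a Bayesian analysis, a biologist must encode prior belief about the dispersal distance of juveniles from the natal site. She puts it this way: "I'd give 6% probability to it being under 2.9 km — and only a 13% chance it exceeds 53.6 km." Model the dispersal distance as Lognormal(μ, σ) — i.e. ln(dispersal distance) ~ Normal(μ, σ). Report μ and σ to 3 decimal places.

If T ~ Lognormal(μ,σ) then ln T ~ Normal(μ,σ), so the p-quantile of ln T is μ + z_p·σ.
ln(2.9) = 1.065 and ln(53.6) = 3.982; z_{0.06} = -1.555, z_{0.87} = 1.126.
σ = (3.982 − 1.065)/(1.126 − (-1.555)) = 1.088.
μ = 1.065 − (-1.555)·1.088 = 2.756.

μ ≈ 2.756, σ ≈ 1.088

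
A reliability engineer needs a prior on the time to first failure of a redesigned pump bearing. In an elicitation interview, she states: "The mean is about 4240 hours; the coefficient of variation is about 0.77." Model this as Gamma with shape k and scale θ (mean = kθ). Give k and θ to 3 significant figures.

k ≈ 1.69, θ ≈ 2510

For Gamma(k, scale θ): mean = kθ, variance = kθ², so CV = 1/√k.
CV = 0.77, hence k = 1/CV² = 1.69.
Then θ = mean/k = 4240/1.69 = 2510.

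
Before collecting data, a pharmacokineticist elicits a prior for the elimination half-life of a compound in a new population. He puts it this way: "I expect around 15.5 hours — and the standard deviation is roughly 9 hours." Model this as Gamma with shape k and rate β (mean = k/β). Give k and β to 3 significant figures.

For Gamma(k, rate β): mean = k/β, variance = k/β², so CV = 1/√k.
CV = SD/mean = 9/15.5 = 0.5806, hence k = 1/CV² = 2.97.
Then β = k/mean = 2.97/15.5 = 0.191.

k ≈ 2.97, β ≈ 0.191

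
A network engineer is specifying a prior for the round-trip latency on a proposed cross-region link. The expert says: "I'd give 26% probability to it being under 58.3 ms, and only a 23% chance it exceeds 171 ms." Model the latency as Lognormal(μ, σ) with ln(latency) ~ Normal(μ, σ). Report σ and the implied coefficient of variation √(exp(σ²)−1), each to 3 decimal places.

If T ~ Lognormal(μ,σ) then ln T ~ Normal(μ,σ), so the p-quantile of ln T is μ + z_p·σ.
ln(58.3) = 4.066 and ln(171) = 5.142; z_{0.26} = -0.6433, z_{0.77} = 0.7388.
σ = (5.142 − 4.066)/(0.7388 − (-0.6433)) = 0.779.
μ = 4.066 − (-0.6433)·0.779 = 4.566.
CV = √(exp(σ²)−1) = √(exp(0.6061)−1) = 0.913.

σ ≈ 0.779, CV ≈ 0.913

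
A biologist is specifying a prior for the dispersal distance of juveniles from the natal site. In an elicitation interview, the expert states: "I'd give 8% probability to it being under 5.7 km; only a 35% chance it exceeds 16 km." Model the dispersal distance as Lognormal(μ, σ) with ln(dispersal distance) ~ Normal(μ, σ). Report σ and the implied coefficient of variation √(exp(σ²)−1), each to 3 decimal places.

σ ≈ 0.576, CV ≈ 0.628

If T ~ Lognormal(μ,σ) then ln T ~ Normal(μ,σ), so the p-quantile of ln T is μ + z_p·σ.
ln(5.7) = 1.74 and ln(16) = 2.773; z_{0.08} = -1.405, z_{0.65} = 0.3853.
σ = (2.773 − 1.74)/(0.3853 − (-1.405)) = 0.576.
μ = 1.74 − (-1.405)·0.576 = 2.550.
CV = √(exp(σ²)−1) = √(exp(0.3323)−1) = 0.628.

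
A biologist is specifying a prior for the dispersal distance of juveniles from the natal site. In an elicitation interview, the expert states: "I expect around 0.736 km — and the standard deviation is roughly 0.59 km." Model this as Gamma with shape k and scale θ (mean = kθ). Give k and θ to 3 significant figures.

k ≈ 1.56, θ ≈ 0.473

For Gamma(k, scale θ): mean = kθ, variance = kθ², so CV = 1/√k.
CV = SD/mean = 0.59/0.736 = 0.8016, hence k = 1/CV² = 1.56.
Then θ = mean/k = 0.736/1.56 = 0.473.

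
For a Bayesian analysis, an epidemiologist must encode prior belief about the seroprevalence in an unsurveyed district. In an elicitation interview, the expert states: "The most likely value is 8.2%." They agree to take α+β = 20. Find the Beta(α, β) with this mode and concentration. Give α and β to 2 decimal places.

α = 2.48, β = 17.52

For α,β > 1 the Beta mode is (α−1)/(α+β−2). With α+β = 20, the mode is (α−1)/18.
Set (α−1)/18 = 0.082 → α = 1 + 0.082·18 = 2.48.
β = 20 − α = 17.52.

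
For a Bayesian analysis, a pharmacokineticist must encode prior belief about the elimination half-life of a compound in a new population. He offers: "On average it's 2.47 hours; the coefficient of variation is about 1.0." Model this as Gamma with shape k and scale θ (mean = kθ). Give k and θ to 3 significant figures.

k ≈ 1, θ ≈ 2.47

For Gamma(k, scale θ): mean = kθ, variance = kθ², so CV = 1/√k.
CV = 1.0, hence k = 1/CV² = 1.
Then θ = mean/k = 2.47/1 = 2.47.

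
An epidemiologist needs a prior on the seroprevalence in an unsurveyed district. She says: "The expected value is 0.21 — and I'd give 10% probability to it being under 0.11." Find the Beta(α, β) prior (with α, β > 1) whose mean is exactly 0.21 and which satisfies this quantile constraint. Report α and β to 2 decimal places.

With mean 0.21 fixed, write α = 0.21s, β = 0.79s where s = α+β.
Need P(θ < 0.11) = 0.1 under Beta(0.21s, 0.79s). Normal approximation: (q−m)/√(m(1−m)/s) ≈ z_{0.1} = -1.28, so s ≈ 0.21·0.79·(-1.28)²/(0.11−0.21)² = 27.2.
At s = 27.2: P(θ<0.11) ≈ 0.081. Adjusting to match 0.1 gives s ≈ 23.46.
So α = 0.21·23.46 ≈ 4.93, β = 0.79·23.46 ≈ 18.53.

α ≈ 4.93, β ≈ 18.53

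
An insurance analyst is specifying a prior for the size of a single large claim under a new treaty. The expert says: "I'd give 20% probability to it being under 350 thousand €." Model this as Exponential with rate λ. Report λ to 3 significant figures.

P(T < 350.0) = 1 − e^(−λ·350.0) = 0.2, so λ = −ln(1−0.2)/350.0 = −ln(0.8)/350.0 = 0.000638.

λ ≈ 0.000638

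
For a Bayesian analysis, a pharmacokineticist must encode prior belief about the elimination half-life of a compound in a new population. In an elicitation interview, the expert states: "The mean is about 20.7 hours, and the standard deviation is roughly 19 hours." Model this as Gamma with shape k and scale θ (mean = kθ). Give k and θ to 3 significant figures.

For Gamma(k, scale θ): mean = kθ, variance = kθ², so CV = 1/√k.
CV = SD/mean = 19/20.7 = 0.9179, hence k = 1/CV² = 1.19.
Then θ = mean/k = 20.7/1.19 = 17.4.

k ≈ 1.19, θ ≈ 17.4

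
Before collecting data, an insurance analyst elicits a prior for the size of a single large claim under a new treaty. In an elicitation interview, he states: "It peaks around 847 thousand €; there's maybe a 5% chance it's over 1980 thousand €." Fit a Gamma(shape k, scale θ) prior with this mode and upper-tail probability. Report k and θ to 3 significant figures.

k ≈ 4.79, θ ≈ 223

Gamma(k,θ) with k>1 has mode (k−1)θ, so θ = 847/(k−1).
Need P(X < 1980) = 0.95 with θ tied to k this way. Start at k = 2, θ = 847: P(X<1980) ≈ 0.678.
Too low — raise k to concentrate. Iterating converges to k ≈ 4.79.
Then θ = 847/(4.79−1) ≈ 223.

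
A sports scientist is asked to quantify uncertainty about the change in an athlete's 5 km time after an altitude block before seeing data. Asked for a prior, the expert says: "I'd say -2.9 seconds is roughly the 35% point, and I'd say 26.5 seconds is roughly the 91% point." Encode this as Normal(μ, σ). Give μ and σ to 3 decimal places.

μ = 3.663, σ = 17.033

The p-quantile of Normal(μ,σ) is μ + z_p·σ, with z_{0.35} = -0.3853 and z_{0.91} = 1.341.
Eliminate σ: μ = (z₂·x₁ − z₁·x₂)/(z₂ − z₁) = (1.341·-2.9 − (-0.3853)·26.5)/1.726 = 3.663.
Then σ = (x₂ − x₁)/(z₂ − z₁) = (26.5 − -2.9)/1.726 = 17.033.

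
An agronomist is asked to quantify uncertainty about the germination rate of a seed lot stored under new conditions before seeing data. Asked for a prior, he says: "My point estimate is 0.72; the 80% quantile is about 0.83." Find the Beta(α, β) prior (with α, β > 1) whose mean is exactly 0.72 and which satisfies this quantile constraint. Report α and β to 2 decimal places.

α ≈ 8.82, β ≈ 3.43

With mean 0.72 fixed, write α = 0.72s, β = 0.28s where s = α+β.
Need P(θ < 0.83) = 0.8 under Beta(0.72s, 0.28s). Normal approximation: (q−m)/√(m(1−m)/s) ≈ z_{0.8} = 0.842, so s ≈ 0.72·0.28·(0.842)²/(0.83−0.72)² = 11.8.
At s = 11.8: P(θ<0.83) ≈ 0.794. Adjusting to match 0.8 gives s ≈ 12.25.
So α = 0.72·12.25 ≈ 8.82, β = 0.28·12.25 ≈ 3.43.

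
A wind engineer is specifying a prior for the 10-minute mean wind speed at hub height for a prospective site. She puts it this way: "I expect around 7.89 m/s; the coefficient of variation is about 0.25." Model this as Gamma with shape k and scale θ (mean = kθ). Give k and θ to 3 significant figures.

For Gamma(k, scale θ): mean = kθ, variance = kθ², so CV = 1/√k.
CV = 0.25, hence k = 1/CV² = 16.
Then θ = mean/k = 7.89/16 = 0.493.

k ≈ 16, θ ≈ 0.493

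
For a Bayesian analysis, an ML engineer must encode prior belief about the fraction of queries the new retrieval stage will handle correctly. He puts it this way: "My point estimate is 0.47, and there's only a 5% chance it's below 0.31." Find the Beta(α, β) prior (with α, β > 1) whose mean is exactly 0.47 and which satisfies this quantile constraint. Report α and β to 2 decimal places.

α ≈ 11.74, β ≈ 13.24

With mean 0.47 fixed, write α = 0.47s, β = 0.53s where s = α+β.
Need P(θ < 0.31) = 0.05 under Beta(0.47s, 0.53s). Normal approximation: (q−m)/√(m(1−m)/s) ≈ z_{0.05} = -1.64, so s ≈ 0.47·0.53·(-1.64)²/(0.31−0.47)² = 26.3.
At s = 26.3: P(θ<0.31) ≈ 0.046. Adjusting to match 0.05 gives s ≈ 24.98.
So α = 0.47·24.98 ≈ 11.74, β = 0.53·24.98 ≈ 13.24.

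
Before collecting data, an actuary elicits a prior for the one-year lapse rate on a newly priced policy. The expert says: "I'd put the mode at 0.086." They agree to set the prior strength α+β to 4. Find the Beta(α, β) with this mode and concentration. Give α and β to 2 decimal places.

α = 1.17, β = 2.83

For α,β > 1 the Beta mode is (α−1)/(α+β−2). With α+β = 4, the mode is (α−1)/2.
Set (α−1)/2 = 0.086 → α = 1 + 0.086·2 = 1.17.
β = 4 − α = 2.83.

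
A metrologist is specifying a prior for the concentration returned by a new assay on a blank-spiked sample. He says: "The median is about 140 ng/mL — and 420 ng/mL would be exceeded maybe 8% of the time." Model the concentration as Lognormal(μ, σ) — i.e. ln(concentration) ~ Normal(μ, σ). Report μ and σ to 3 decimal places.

μ ≈ 4.942, σ ≈ 0.782

If T ~ Lognormal(μ,σ) then ln T ~ Normal(μ,σ), so the p-quantile of ln T is μ + z_p·σ.
ln(140) = 4.942 and ln(420) = 6.04; z_{0.5} = 0, z_{0.92} = 1.405.
σ = (6.04 − 4.942)/(1.405 − (0)) = 0.782.
μ = 4.942 − (0)·0.782 = 4.942.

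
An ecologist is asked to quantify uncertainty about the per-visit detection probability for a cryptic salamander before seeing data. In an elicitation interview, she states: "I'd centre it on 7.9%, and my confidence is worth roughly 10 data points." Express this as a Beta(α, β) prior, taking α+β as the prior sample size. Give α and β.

α = 0.79, β = 9.21

Under the effective-sample-size interpretation, Beta(α, β) has prior mean α/(α+β) and prior sample size α+β.
So α+β = 10 and α/(α+β) = 0.079, giving α = 0.079·10 = 0.79 and β = 10 − 0.79 = 9.21.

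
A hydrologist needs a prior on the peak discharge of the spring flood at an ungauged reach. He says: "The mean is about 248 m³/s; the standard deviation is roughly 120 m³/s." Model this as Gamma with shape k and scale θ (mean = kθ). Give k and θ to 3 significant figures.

k ≈ 4.27, θ ≈ 58.1

For Gamma(k, scale θ): mean = kθ, variance = kθ², so CV = 1/√k.
CV = SD/mean = 120/248 = 0.4839, hence k = 1/CV² = 4.27.
Then θ = mean/k = 248/4.27 = 58.1.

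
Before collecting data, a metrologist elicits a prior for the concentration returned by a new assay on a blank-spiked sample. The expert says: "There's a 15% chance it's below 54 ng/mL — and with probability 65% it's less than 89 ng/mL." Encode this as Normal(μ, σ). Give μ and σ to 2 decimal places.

μ = 79.51, σ = 24.62

For Normal(μ,σ), the p-quantile is μ + z_p·σ. Here z_{0.15} = -1.036, z_{0.65} = 0.3853.
So 54 = μ − 1.036σ and 89 = μ + 0.3853σ.
Subtracting: σ = (89 − 54)/(0.3853 − (-1.036)) = 24.62.
Then μ = 54 − (-1.036)·24.62 = 79.51.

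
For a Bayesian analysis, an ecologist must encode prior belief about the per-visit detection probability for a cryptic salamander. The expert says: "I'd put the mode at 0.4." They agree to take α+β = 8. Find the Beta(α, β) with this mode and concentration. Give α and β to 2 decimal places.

For α,β > 1 the Beta mode is (α−1)/(α+β−2). With α+β = 8, the mode is (α−1)/6.
Set (α−1)/6 = 0.4 → α = 1 + 0.4·6 = 3.40.
β = 8 − α = 4.60.

α = 3.40, β = 4.60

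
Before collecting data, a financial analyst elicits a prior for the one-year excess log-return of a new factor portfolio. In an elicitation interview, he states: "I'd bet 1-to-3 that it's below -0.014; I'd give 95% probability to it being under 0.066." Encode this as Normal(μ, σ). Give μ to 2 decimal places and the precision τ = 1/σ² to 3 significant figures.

μ = 0.01, τ = 841

For Normal(μ,σ), the p-quantile is μ + z_p·σ. Here z_{0.25} = -0.6745, z_{0.95} = 1.645.
So -0.014 = μ − 0.6745σ and 0.066 = μ + 1.645σ.
Subtracting: σ = (0.066 − -0.014)/(1.645 − (-0.6745)) = 0.03.
Then μ = -0.014 − (-0.6745)·0.03 = 0.01.
Precision τ = 1/σ² = 1/0.03449² = 841.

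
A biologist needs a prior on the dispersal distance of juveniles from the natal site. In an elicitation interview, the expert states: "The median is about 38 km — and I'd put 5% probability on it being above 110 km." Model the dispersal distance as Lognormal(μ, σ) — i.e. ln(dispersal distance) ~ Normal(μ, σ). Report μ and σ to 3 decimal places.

If T ~ Lognormal(μ,σ) then ln T ~ Normal(μ,σ), so the p-quantile of ln T is μ + z_p·σ.
ln(38) = 3.638 and ln(110) = 4.7; z_{0.5} = 0, z_{0.95} = 1.645.
σ = (4.7 − 3.638)/(1.645 − (0)) = 0.646.
μ = 3.638 − (0)·0.646 = 3.638.

μ ≈ 3.638, σ ≈ 0.646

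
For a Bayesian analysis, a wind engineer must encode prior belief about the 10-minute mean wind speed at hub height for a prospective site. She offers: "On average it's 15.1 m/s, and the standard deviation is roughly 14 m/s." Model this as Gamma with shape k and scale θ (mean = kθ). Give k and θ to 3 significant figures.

For Gamma(k, scale θ): mean = kθ, variance = kθ², so CV = 1/√k.
CV = SD/mean = 14/15.1 = 0.9272, hence k = 1/CV² = 1.16.
Then θ = mean/k = 15.1/1.16 = 13.

k ≈ 1.16, θ ≈ 13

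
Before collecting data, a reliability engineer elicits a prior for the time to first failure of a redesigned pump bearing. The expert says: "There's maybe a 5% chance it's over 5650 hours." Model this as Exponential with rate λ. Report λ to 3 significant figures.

P(T > 5650.0) = e^(−λ·5650.0) = 0.05, so λ = −ln(0.05)/5650.0 = 0.00053.

λ ≈ 0.00053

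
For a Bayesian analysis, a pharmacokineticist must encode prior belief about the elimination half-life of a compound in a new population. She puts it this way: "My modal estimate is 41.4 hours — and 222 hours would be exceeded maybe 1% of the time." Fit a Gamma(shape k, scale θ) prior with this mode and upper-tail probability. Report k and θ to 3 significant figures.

k ≈ 2.36, θ ≈ 30.4

Gamma(k,θ) with k>1 has mode (k−1)θ, so θ = 41.4/(k−1).
Need P(X < 222) = 0.99 with θ tied to k this way. Start at k = 2, θ = 41.4: P(X<222) ≈ 0.970.
Too low — raise k to concentrate. Iterating converges to k ≈ 2.36.
Then θ = 41.4/(2.36−1) ≈ 30.4.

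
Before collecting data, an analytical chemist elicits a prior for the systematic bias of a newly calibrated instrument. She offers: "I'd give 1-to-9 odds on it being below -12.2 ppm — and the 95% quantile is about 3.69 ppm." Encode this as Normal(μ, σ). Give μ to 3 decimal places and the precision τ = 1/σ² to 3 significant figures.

μ = -5.241, τ = 0.0339

For Normal(μ,σ), the p-quantile is μ + z_p·σ. Here z_{0.1} = -1.282, z_{0.95} = 1.645.
So -12.2 = μ − 1.282σ and 3.69 = μ + 1.645σ.
Subtracting: σ = (3.69 − -12.2)/(1.645 − (-1.282)) = 5.430.
Then μ = -12.2 − (-1.282)·5.430 = -5.241.
Precision τ = 1/σ² = 1/5.43² = 0.0339.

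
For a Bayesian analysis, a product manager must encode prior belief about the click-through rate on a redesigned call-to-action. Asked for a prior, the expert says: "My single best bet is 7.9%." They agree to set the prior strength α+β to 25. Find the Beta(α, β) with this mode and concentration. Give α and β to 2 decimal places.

For α,β > 1 the Beta mode is (α−1)/(α+β−2). With α+β = 25, the mode is (α−1)/23.
Set (α−1)/23 = 0.079 → α = 1 + 0.079·23 = 2.82.
β = 25 − α = 22.18.

α = 2.82, β = 22.18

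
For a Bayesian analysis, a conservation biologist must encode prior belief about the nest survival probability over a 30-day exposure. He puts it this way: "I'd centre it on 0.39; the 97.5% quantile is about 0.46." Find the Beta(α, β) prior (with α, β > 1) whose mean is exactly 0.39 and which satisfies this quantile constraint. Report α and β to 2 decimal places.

With mean 0.39 fixed, write α = 0.39s, β = 0.61s where s = α+β.
Need P(θ < 0.46) = 0.975 under Beta(0.39s, 0.61s). Normal approximation: (q−m)/√(m(1−m)/s) ≈ z_{0.975} = 1.96, so s ≈ 0.39·0.61·(1.96)²/(0.46−0.39)² = 186.5.
At s = 186.5: P(θ<0.46) ≈ 0.974. Adjusting to match 0.975 gives s ≈ 191.00.
So α = 0.39·191.00 ≈ 74.49, β = 0.61·191.00 ≈ 116.51.

α ≈ 74.49, β ≈ 116.51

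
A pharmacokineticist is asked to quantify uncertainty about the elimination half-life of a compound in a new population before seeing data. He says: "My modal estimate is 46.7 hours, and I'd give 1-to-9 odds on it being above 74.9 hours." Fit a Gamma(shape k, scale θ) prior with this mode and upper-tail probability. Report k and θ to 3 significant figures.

k ≈ 9.42, θ ≈ 5.55

Gamma(k,θ) with k>1 has mode (k−1)θ, so θ = 46.7/(k−1).
Need P(X < 74.9) = 0.9 with θ tied to k this way. Start at k = 2, θ = 46.7: P(X<74.9) ≈ 0.476.
Too low — raise k to concentrate. Iterating converges to k ≈ 9.42.
Then θ = 46.7/(9.42−1) ≈ 5.55.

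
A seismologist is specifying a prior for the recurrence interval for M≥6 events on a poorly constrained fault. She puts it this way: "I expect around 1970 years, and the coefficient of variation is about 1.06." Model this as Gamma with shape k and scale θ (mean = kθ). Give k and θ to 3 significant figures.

For Gamma(k, scale θ): mean = kθ, variance = kθ², so CV = 1/√k.
CV = 1.06, hence k = 1/CV² = 0.89.
Then θ = mean/k = 1970/0.89 = 2210.

k ≈ 0.89, θ ≈ 2210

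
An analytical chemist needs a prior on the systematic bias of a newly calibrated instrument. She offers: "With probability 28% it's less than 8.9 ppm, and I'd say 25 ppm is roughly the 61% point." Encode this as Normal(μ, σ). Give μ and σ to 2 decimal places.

μ = 19.78, σ = 18.67

For Normal(μ,σ), the p-quantile is μ + z_p·σ. Here z_{0.28} = -0.5828, z_{0.61} = 0.2793.
So 8.9 = μ − 0.5828σ and 25 = μ + 0.2793σ.
Subtracting: σ = (25 − 8.9)/(0.2793 − (-0.5828)) = 18.67.
Then μ = 8.9 − (-0.5828)·18.67 = 19.78.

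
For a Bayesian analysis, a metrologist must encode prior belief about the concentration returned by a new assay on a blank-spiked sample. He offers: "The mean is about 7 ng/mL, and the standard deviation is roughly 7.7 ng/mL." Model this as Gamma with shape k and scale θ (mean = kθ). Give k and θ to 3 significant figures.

k ≈ 0.826, θ ≈ 8.47

For Gamma(k, scale θ): mean = kθ, variance = kθ², so CV = 1/√k.
CV = SD/mean = 7.7/7 = 1.1, hence k = 1/CV² = 0.826.
Then θ = mean/k = 7/0.826 = 8.47.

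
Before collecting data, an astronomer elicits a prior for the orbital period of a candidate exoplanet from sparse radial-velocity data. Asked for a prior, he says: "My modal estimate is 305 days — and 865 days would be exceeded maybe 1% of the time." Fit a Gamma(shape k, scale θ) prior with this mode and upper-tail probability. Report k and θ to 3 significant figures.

k ≈ 5.2, θ ≈ 72.6

Gamma(k,θ) with k>1 has mode (k−1)θ, so θ = 305/(k−1).
Need P(X < 865) = 0.99 with θ tied to k this way. Start at k = 2, θ = 305: P(X<865) ≈ 0.775.
Too low — raise k to concentrate. Iterating converges to k ≈ 5.2.
Then θ = 305/(5.2−1) ≈ 72.6.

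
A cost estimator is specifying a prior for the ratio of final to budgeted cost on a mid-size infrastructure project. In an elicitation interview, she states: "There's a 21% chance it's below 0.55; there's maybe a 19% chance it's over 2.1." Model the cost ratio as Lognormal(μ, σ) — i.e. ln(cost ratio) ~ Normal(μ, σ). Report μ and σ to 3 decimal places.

μ ≈ 0.044, σ ≈ 0.795

If T ~ Lognormal(μ,σ) then ln T ~ Normal(μ,σ), so the p-quantile of ln T is μ + z_p·σ.
ln(0.55) = -0.5978 and ln(2.1) = 0.7419; z_{0.21} = -0.8064, z_{0.81} = 0.8779.
σ = (0.7419 − -0.5978)/(0.8779 − (-0.8064)) = 0.795.
μ = -0.5978 − (-0.8064)·0.795 = 0.044.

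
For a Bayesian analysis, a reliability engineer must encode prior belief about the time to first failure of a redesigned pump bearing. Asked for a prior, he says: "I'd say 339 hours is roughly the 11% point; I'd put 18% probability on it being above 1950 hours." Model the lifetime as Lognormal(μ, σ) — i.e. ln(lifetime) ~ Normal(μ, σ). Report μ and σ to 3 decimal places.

μ ≈ 6.828, σ ≈ 0.817

If T ~ Lognormal(μ,σ) then ln T ~ Normal(μ,σ), so the p-quantile of ln T is μ + z_p·σ.
ln(339) = 5.826 and ln(1950) = 7.576; z_{0.11} = -1.227, z_{0.82} = 0.9154.
σ = (7.576 − 5.826)/(0.9154 − (-1.227)) = 0.817.
μ = 5.826 − (-1.227)·0.817 = 6.828.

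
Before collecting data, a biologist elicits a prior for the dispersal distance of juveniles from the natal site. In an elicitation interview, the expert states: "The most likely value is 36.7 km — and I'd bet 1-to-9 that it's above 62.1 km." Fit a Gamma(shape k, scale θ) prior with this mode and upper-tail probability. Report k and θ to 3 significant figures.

k ≈ 7.84, θ ≈ 5.37

Gamma(k,θ) with k>1 has mode (k−1)θ, so θ = 36.7/(k−1).
Need P(X < 62.1) = 0.9 with θ tied to k this way. Start at k = 2, θ = 36.7: P(X<62.1) ≈ 0.504.
Too low — raise k to concentrate. Iterating converges to k ≈ 7.84.
Then θ = 36.7/(7.84−1) ≈ 5.37.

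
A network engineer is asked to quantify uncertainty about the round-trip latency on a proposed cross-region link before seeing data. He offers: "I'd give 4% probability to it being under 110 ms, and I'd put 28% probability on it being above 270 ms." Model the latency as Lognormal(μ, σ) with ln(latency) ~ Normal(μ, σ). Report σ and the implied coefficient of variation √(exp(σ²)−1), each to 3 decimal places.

σ ≈ 0.385, CV ≈ 0.399

If T ~ Lognormal(μ,σ) then ln T ~ Normal(μ,σ), so the p-quantile of ln T is μ + z_p·σ.
ln(110) = 4.7 and ln(270) = 5.598; z_{0.04} = -1.751, z_{0.72} = 0.5828.
σ = (5.598 − 4.7)/(0.5828 − (-1.751)) = 0.385.
μ = 4.7 − (-1.751)·0.385 = 5.374.
CV = √(exp(σ²)−1) = √(exp(0.1481)−1) = 0.399.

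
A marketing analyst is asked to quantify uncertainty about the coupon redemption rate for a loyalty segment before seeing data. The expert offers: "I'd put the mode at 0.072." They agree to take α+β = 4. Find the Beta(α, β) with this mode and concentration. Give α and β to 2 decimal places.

For α,β > 1 the Beta mode is (α−1)/(α+β−2). With α+β = 4, the mode is (α−1)/2.
Set (α−1)/2 = 0.072 → α = 1 + 0.072·2 = 1.14.
β = 4 − α = 2.86.

α = 1.14, β = 2.86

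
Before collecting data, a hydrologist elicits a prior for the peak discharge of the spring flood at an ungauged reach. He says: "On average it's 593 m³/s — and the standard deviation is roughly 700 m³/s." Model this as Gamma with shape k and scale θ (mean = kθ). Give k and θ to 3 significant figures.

k ≈ 0.718, θ ≈ 826

For Gamma(k, scale θ): mean = kθ, variance = kθ², so CV = 1/√k.
CV = SD/mean = 700/593 = 1.18, hence k = 1/CV² = 0.718.
Then θ = mean/k = 593/0.718 = 826.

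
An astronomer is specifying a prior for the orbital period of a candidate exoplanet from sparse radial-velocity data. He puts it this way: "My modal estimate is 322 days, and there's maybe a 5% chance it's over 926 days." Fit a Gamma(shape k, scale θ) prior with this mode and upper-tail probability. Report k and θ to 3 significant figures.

Gamma(k,θ) with k>1 has mode (k−1)θ, so θ = 322/(k−1).
Need P(X < 926) = 0.95 with θ tied to k this way. Start at k = 2, θ = 322: P(X<926) ≈ 0.782.
Too low — raise k to concentrate. Iterating converges to k ≈ 3.39.
Then θ = 322/(3.39−1) ≈ 135.

k ≈ 3.39, θ ≈ 135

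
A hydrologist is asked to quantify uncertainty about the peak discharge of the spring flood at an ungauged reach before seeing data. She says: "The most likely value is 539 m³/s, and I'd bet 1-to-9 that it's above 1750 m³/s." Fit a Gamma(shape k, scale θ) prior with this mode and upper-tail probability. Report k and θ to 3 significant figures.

k ≈ 2.36, θ ≈ 396

Gamma(k,θ) with k>1 has mode (k−1)θ, so θ = 539/(k−1).
Need P(X < 1750) = 0.9 with θ tied to k this way. Start at k = 2, θ = 539: P(X<1750) ≈ 0.835.
Too low — raise k to concentrate. Iterating converges to k ≈ 2.36.
Then θ = 539/(2.36−1) ≈ 396.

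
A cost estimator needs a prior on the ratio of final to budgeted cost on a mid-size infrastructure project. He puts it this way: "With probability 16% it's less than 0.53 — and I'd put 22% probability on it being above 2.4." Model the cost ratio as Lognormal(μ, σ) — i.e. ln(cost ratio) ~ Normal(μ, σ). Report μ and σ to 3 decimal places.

μ ≈ 0.215, σ ≈ 0.855

If T ~ Lognormal(μ,σ) then ln T ~ Normal(μ,σ), so the p-quantile of ln T is μ + z_p·σ.
ln(0.53) = -0.6349 and ln(2.4) = 0.8755; z_{0.16} = -0.9945, z_{0.78} = 0.7722.
σ = (0.8755 − -0.6349)/(0.7722 − (-0.9945)) = 0.855.
μ = -0.6349 − (-0.9945)·0.855 = 0.215.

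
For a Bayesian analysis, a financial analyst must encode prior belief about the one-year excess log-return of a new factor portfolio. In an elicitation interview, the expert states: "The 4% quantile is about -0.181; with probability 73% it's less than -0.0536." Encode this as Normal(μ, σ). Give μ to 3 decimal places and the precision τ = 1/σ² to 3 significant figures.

μ = -0.087, τ = 344

For Normal(μ,σ), the p-quantile is μ + z_p·σ. Here z_{0.04} = -1.751, z_{0.73} = 0.6128.
So -0.181 = μ − 1.751σ and -0.0536 = μ + 0.6128σ.
Subtracting: σ = (-0.0536 − -0.181)/(0.6128 − (-1.751)) = 0.054.
Then μ = -0.181 − (-1.751)·0.054 = -0.087.
Precision τ = 1/σ² = 1/0.0539² = 344.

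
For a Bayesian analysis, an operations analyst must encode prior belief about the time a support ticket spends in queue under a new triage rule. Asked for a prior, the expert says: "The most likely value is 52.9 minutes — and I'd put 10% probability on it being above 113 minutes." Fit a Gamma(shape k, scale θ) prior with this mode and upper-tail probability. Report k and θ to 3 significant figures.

k ≈ 4.34, θ ≈ 15.9

Gamma(k,θ) with k>1 has mode (k−1)θ, so θ = 52.9/(k−1).
Need P(X < 113) = 0.9 with θ tied to k this way. Start at k = 2, θ = 52.9: P(X<113) ≈ 0.630.
Too low — raise k to concentrate. Iterating converges to k ≈ 4.34.
Then θ = 52.9/(4.34−1) ≈ 15.9.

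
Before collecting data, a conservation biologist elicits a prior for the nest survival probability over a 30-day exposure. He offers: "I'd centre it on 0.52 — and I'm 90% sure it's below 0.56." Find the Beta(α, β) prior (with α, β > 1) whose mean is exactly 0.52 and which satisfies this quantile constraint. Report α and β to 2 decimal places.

With mean 0.52 fixed, write α = 0.52s, β = 0.48s where s = α+β.
Need P(θ < 0.56) = 0.9 under Beta(0.52s, 0.48s). Normal approximation: (q−m)/√(m(1−m)/s) ≈ z_{0.9} = 1.28, so s ≈ 0.52·0.48·(1.28)²/(0.56−0.52)² = 256.2.
At s = 256.2: P(θ<0.56) ≈ 0.900. Adjusting to match 0.9 gives s ≈ 255.45.
So α = 0.52·255.45 ≈ 132.84, β = 0.48·255.45 ≈ 122.62.

α ≈ 132.84, β ≈ 122.62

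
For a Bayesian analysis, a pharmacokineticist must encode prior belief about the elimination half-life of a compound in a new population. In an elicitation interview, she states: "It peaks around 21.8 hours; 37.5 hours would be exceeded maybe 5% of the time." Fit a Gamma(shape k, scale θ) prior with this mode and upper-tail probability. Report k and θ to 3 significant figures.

Gamma(k,θ) with k>1 has mode (k−1)θ, so θ = 21.8/(k−1).
Need P(X < 37.5) = 0.95 with θ tied to k this way. Start at k = 2, θ = 21.8: P(X<37.5) ≈ 0.513.
Too low — raise k to concentrate. Iterating converges to k ≈ 10.5.
Then θ = 21.8/(10.5−1) ≈ 2.3.

k ≈ 10.5, θ ≈ 2.3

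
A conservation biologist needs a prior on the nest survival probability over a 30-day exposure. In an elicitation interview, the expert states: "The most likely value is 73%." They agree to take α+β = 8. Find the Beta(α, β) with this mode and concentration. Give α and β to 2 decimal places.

α = 5.38, β = 2.62

For α,β > 1 the Beta mode is (α−1)/(α+β−2). With α+β = 8, the mode is (α−1)/6.
Set (α−1)/6 = 0.73 → α = 1 + 0.73·6 = 5.38.
β = 8 − α = 2.62.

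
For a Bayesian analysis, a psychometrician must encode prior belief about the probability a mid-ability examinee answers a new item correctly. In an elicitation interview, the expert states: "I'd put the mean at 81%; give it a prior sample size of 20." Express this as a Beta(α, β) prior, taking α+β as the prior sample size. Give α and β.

α = 16.2, β = 3.8

Under the effective-sample-size interpretation, Beta(α, β) has prior mean α/(α+β) and prior sample size α+β.
So α+β = 20 and α/(α+β) = 0.81, giving α = 0.81·20 = 16.2 and β = 20 − 16.2 = 3.8.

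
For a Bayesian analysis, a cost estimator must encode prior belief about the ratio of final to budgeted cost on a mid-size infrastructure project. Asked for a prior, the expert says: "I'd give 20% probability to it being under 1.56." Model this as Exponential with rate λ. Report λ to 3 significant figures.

λ ≈ 0.143

P(T < 1.56) = 1 − e^(−λ·1.56) = 0.2, so λ = −ln(1−0.2)/1.56 = −ln(0.8)/1.56 = 0.143.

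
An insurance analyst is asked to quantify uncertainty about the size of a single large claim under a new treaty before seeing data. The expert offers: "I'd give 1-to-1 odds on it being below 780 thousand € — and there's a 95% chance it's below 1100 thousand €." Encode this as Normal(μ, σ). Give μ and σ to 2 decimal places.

μ = 780.00, σ = 194.55

For Normal(μ,σ), the p-quantile is μ + z_p·σ. Here z_{0.5} = 0, z_{0.95} = 1.645.
So 780 = μ + 0σ and 1100 = μ + 1.645σ.
Subtracting: σ = (1100 − 780)/(1.645 − (0)) = 194.55.
Then μ = 780 − (0)·194.55 = 780.00.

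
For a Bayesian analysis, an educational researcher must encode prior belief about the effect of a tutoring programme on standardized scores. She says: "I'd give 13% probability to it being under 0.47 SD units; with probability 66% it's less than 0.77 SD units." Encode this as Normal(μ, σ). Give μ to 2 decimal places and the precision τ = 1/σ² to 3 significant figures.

The p-quantile of Normal(μ,σ) is μ + z_p·σ, with z_{0.13} = -1.126 and z_{0.66} = 0.4125.
Eliminate σ: μ = (z₂·x₁ − z₁·x₂)/(z₂ − z₁) = (0.4125·0.47 − (-1.126)·0.77)/1.539 = 0.69.
Then σ = (x₂ − x₁)/(z₂ − z₁) = (0.77 − 0.47)/1.539 = 0.19.
Precision τ = 1/σ² = 1/0.195² = 26.3.

μ = 0.69, τ = 26.3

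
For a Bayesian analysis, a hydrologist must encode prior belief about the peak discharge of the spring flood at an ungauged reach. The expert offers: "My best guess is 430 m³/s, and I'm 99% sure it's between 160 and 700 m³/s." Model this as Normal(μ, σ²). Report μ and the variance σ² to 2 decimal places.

A symmetric 99% interval runs μ ± z·σ with z = 2.576.
Half-width = 270, so σ = 270/2.576 = 104.821 and σ² = 10987.36.
μ is the stated best guess, 430.00.

μ = 430.00, σ² = 10987.36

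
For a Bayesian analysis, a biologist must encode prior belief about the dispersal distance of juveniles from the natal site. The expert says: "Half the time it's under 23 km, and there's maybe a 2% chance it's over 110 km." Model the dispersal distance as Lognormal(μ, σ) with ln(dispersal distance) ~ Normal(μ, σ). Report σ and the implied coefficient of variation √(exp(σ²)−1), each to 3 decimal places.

σ ≈ 0.762, CV ≈ 0.887

If T ~ Lognormal(μ,σ) then ln T ~ Normal(μ,σ), so the p-quantile of ln T is μ + z_p·σ.
ln(23) = 3.135 and ln(110) = 4.7; z_{0.5} = 0, z_{0.98} = 2.054.
σ = (4.7 − 3.135)/(2.054 − (0)) = 0.762.
μ = 3.135 − (0)·0.762 = 3.135.
CV = √(exp(σ²)−1) = √(exp(0.5807)−1) = 0.887.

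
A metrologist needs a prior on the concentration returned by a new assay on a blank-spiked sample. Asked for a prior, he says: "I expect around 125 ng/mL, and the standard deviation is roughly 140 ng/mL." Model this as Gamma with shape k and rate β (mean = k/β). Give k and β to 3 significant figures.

For Gamma(k, rate β): mean = k/β, variance = k/β², so CV = 1/√k.
CV = SD/mean = 140/125 = 1.12, hence k = 1/CV² = 0.797.
Then β = k/mean = 0.797/125 = 0.00638.

k ≈ 0.797, β ≈ 0.00638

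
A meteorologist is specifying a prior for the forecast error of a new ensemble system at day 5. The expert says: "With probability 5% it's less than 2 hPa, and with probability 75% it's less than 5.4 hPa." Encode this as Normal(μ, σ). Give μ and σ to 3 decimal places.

μ = 4.411, σ = 1.466

For Normal(μ,σ), the p-quantile is μ + z_p·σ. Here z_{0.05} = -1.645, z_{0.75} = 0.6745.
So 2 = μ − 1.645σ and 5.4 = μ + 0.6745σ.
Subtracting: σ = (5.4 − 2)/(0.6745 − (-1.645)) = 1.466.
Then μ = 2 − (-1.645)·1.466 = 4.411.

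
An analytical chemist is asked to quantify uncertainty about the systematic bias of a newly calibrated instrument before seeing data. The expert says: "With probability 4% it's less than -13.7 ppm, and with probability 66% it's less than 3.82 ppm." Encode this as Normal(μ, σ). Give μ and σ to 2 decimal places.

For Normal(μ,σ), the p-quantile is μ + z_p·σ. Here z_{0.04} = -1.751, z_{0.66} = 0.4125.
So -13.7 = μ − 1.751σ and 3.82 = μ + 0.4125σ.
Subtracting: σ = (3.82 − -13.7)/(0.4125 − (-1.751)) = 8.10.
Then μ = -13.7 − (-1.751)·8.10 = 0.48.

μ = 0.48, σ = 8.10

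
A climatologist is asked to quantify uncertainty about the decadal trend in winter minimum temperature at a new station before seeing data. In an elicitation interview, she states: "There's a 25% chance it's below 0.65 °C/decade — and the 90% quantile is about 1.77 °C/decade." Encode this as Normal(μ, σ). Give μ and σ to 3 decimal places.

The p-quantile of Normal(μ,σ) is μ + z_p·σ, with z_{0.25} = -0.6745 and z_{0.9} = 1.282.
Eliminate σ: μ = (z₂·x₁ − z₁·x₂)/(z₂ − z₁) = (1.282·0.65 − (-0.6745)·1.77)/1.956 = 1.036.
Then σ = (x₂ − x₁)/(z₂ − z₁) = (1.77 − 0.65)/1.956 = 0.573.

μ = 1.036, σ = 0.573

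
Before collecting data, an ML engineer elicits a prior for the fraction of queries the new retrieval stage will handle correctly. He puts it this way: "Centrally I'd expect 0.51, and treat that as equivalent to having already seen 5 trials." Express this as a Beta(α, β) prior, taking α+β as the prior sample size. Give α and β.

Under the effective-sample-size interpretation, Beta(α, β) has prior mean α/(α+β) and prior sample size α+β.
So α+β = 5 and α/(α+β) = 0.51, giving α = 0.51·5 = 2.55 and β = 5 − 2.55 = 2.45.

α = 2.55, β = 2.45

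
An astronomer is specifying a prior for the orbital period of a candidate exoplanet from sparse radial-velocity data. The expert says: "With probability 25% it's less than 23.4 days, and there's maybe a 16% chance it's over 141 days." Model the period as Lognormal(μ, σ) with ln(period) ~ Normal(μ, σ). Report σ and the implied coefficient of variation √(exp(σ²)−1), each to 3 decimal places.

If T ~ Lognormal(μ,σ) then ln T ~ Normal(μ,σ), so the p-quantile of ln T is μ + z_p·σ.
ln(23.4) = 3.153 and ln(141) = 4.949; z_{0.25} = -0.6745, z_{0.84} = 0.9945.
σ = (4.949 − 3.153)/(0.9945 − (-0.6745)) = 1.076.
μ = 3.153 − (-0.6745)·1.076 = 3.879.
CV = √(exp(σ²)−1) = √(exp(1.1581)−1) = 1.478.

σ ≈ 1.076, CV ≈ 1.478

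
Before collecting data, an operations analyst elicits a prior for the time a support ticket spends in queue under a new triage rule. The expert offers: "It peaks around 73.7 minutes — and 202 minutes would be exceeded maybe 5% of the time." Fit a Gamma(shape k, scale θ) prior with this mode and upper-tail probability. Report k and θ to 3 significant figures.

k ≈ 3.64, θ ≈ 27.9

Gamma(k,θ) with k>1 has mode (k−1)θ, so θ = 73.7/(k−1).
Need P(X < 202) = 0.95 with θ tied to k this way. Start at k = 2, θ = 73.7: P(X<202) ≈ 0.759.
Too low — raise k to concentrate. Iterating converges to k ≈ 3.64.
Then θ = 73.7/(3.64−1) ≈ 27.9.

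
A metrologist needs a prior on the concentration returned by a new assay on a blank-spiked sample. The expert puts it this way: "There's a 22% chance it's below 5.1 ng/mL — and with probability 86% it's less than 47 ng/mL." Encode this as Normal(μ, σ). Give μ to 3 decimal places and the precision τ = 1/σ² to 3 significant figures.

μ = 22.565, τ = 0.00195

For Normal(μ,σ), the p-quantile is μ + z_p·σ. Here z_{0.22} = -0.7722, z_{0.86} = 1.08.
So 5.1 = μ − 0.7722σ and 47 = μ + 1.08σ.
Subtracting: σ = (47 − 5.1)/(1.08 − (-0.7722)) = 22.618.
Then μ = 5.1 − (-0.7722)·22.618 = 22.565.
Precision τ = 1/σ² = 1/22.62² = 0.00195.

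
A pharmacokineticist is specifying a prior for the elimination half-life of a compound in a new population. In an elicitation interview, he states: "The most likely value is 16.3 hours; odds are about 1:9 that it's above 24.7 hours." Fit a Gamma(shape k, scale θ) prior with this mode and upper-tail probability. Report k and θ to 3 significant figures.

k ≈ 11.8, θ ≈ 1.51

Gamma(k,θ) with k>1 has mode (k−1)θ, so θ = 16.3/(k−1).
Need P(X < 24.7) = 0.9 with θ tied to k this way. Start at k = 2, θ = 16.3: P(X<24.7) ≈ 0.447.
Too low — raise k to concentrate. Iterating converges to k ≈ 11.8.
Then θ = 16.3/(11.8−1) ≈ 1.51.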